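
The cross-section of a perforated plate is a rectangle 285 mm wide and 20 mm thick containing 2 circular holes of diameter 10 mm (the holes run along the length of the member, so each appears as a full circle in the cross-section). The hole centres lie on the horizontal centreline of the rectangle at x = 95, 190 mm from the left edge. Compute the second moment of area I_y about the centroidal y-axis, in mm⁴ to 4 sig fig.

Break the section into simple shapes (no overlaps), measuring from the bottom-left corner of the bounding box.
Plate: 285 × 20, A = 5 700 mm², x = 142.5 mm, Ī = 38 581 875 mm⁴.
Hole 1 (subtracted): ⌀10, A = 78.5398 mm², x = 95 mm, Ī = 490.874 mm⁴.
Hole 2 (subtracted): ⌀10, A = 78.5398 mm², x = 190 mm, Ī = 490.874 mm⁴.
By symmetry the centroid is at mid-width, x̄ = 142.5 mm.
Transfer each piece to the centroidal y-axis using Ī + A·d² with d = x − 142.5:
  plate: d = 0 mm → contributes +38 581 875 mm⁴
  hole 1: d = -47.5 mm → contributes −177 696 mm⁴
  hole 2: d = 47.5 mm → contributes −177 696 mm⁴
Total I = 38 226 482 mm⁴.

I_y ≈ 3.823 × 10⁷ mm⁴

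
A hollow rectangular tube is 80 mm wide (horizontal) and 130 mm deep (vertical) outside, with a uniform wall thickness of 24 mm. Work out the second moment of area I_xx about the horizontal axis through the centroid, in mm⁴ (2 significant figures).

Decompose the section into non-overlapping parts with the origin at the bottom-left of its bounding rectangle.
Outer rectangle: 80 × 130, A = 10 400 mm², y = 65 mm, Ī = 14 646 667 mm⁴.
Inner void (subtracted): 32 × 82, A = 2 624 mm², y = 65 mm, Ī = 1 470 315 mm⁴.
By symmetry the centroid is at mid-height, ȳ = 65 mm.
All pieces are centred on the horizontal axis through the centroid, so I = ΣĪ (holes subtracted) = 13 176 352 mm⁴.

I_xx ≈ 1.3 × 10⁷ mm⁴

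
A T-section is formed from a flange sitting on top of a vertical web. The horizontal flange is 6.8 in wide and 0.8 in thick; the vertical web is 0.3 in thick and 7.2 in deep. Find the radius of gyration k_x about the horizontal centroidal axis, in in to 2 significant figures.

k_x ≈ 2.1 in

Split into non-overlapping primitives; take the origin at the lower-left of the bounding box.
Flange: 6.8 × 0.8, A = 5.44 in², y = 7.6 in, Ī = 0.2901 in⁴.
Web: 0.3 × 7.2, A = 2.16 in², y = 3.6 in, Ī = 9.331 in⁴.
Centroid: ȳ = ΣA·y / ΣA = 6.463 in.
Transfer each piece to the horizontal centroidal axis using Ī + A·d² with d = y − 6.463:
  flange: d = 1.137 in → contributes +7.321 in⁴
  web: d = -2.863 in → contributes +27.04 in⁴
Total I = 34.36 in⁴.
Radius of gyration: k = √(I/A) = √(34.36 / 7.6) = 2.126 in.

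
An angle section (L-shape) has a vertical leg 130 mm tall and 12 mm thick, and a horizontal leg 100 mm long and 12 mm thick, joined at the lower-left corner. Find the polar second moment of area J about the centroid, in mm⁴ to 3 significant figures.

Decompose the section into non-overlapping parts with the origin at the bottom-left of its bounding rectangle.
Vertical leg: 12 × 130, A = 1 560 mm², y = 65 mm, Ī = 2 197 000 mm⁴.
Horizontal leg (remainder): 88 × 12, A = 1 056 mm², y = 6 mm, Ī = 12 672 mm⁴.
Centroid: ȳ = ΣA·y / ΣA = 41.183 mm.
Transfer each piece to the centroidal x-axis using Ī + A·d² with d = y − 41.183:
  vertical leg: d = 23.817 mm → contributes +3 081 873 mm⁴
  horizontal leg (remainder): d = -35.183 mm → contributes +1 319 871 mm⁴
Total I = 4 401 744 mm⁴.
For the y-axis: x̄ = 26.183 mm.
Repeating about the centroidal y-axis gives I_y = 2 274 504 mm⁴.
Polar second moment: J = I_x + I_y = 6 676 248 mm⁴.

J ≈ 6.68 × 10⁶ mm⁴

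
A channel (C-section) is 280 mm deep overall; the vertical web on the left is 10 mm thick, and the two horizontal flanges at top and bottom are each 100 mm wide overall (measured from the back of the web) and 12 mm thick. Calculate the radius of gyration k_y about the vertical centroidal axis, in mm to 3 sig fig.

k_y ≈ 30.2 mm

Split into non-overlapping primitives; take the origin at the lower-left of the bounding box.
Web: 10 × 280, A = 2 800 mm², x = 5 mm, Ī = 23 333 mm⁴.
Top flange (beyond web): 90 × 12, A = 1 080 mm², x = 55 mm, Ī = 729 000 mm⁴.
Bottom flange (beyond web): 90 × 12, A = 1 080 mm², x = 55 mm, Ī = 729 000 mm⁴.
Centroid: x̄ = ΣA·x / ΣA = 26.774 mm.
Transfer each piece to the vertical centroidal axis using Ī + A·d² with d = x − 26.774:
  web: d = -21.774 mm → contributes +1 350 857 mm⁴
  top flange (beyond web): d = 28.226 mm → contributes +1 589 432 mm⁴
  bottom flange (beyond web): d = 28.226 mm → contributes +1 589 432 mm⁴
Total I = 4 529 720 mm⁴.
Radius of gyration: k = √(I/A) = √(4 529 720 / 4 960) = 30.22 mm.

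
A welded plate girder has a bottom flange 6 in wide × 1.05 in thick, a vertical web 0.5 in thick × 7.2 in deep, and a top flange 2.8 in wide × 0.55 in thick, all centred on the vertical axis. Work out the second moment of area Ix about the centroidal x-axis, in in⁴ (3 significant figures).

Ix ≈ 111 in⁴

Treat the section as a set of non-overlapping primitives; coordinates are from the bounding-box lower-left.
Bottom plate: 6 × 1.05, A = 6.3 in², y = 0.525 in, Ī = 0.57881 in⁴.
Web plate: 0.5 × 7.2, A = 3.6 in², y = 4.65 in, Ī = 15.552 in⁴.
Top plate: 2.8 × 0.55, A = 1.54 in², y = 8.525 in, Ī = 0.038821 in⁴.
Centroid: ȳ = ΣA·y / ΣA = 2.9 in.
Transfer each piece to the centroidal x-axis using Ī + A·d² with d = y − 2.9:
  bottom plate: d = -2.375 in → contributes +36.115 in⁴
  web plate: d = 1.75 in → contributes +26.577 in⁴
  top plate: d = 5.625 in → contributes +48.765 in⁴
Total I = 111.46 in⁴.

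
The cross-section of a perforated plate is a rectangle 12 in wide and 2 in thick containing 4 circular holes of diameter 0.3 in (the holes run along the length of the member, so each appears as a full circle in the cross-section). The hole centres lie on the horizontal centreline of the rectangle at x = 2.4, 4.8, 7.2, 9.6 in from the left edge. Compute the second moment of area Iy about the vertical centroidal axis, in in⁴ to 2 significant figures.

Iy ≈ 290 in⁴

Break the section into simple shapes (no overlaps), measuring from the bottom-left corner of the bounding box.
Plate: 12 × 2, A = 24 in², x = 6 in, Ī = 288 in⁴.
Hole 1 (subtracted): ⌀0.3, A = 0.07069 in², x = 2.4 in, Ī = 0.0003976 in⁴.
Hole 2 (subtracted): ⌀0.3, A = 0.07069 in², x = 4.8 in, Ī = 0.0003976 in⁴.
Hole 3 (subtracted): ⌀0.3, A = 0.07069 in², x = 7.2 in, Ī = 0.0003976 in⁴.
Hole 4 (subtracted): ⌀0.3, A = 0.07069 in², x = 9.6 in, Ī = 0.0003976 in⁴.
By symmetry the centroid is at mid-width, x̄ = 6 in.
Transfer each piece to the vertical centroidal axis using Ī + A·d² with d = x − 6:
  plate: d = 0 in → contributes +288 in⁴
  hole 1: d = -3.6 in → contributes −0.9165 in⁴
  hole 2: d = -1.2 in → contributes −0.1022 in⁴
  hole 3: d = 1.2 in → contributes −0.1022 in⁴
  hole 4: d = 3.6 in → contributes −0.9165 in⁴
Total I = 286 in⁴.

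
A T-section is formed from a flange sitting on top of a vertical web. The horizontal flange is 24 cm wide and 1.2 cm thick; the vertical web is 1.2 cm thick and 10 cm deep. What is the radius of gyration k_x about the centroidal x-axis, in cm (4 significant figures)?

k_x ≈ 3.008 cm

Split into non-overlapping primitives; take the origin at the lower-left of the bounding box.
Flange: 24 × 1.2, A = 28.8 cm², y = 10.6 cm, Ī = 3.456 cm⁴.
Web: 1.2 × 10, A = 12 cm², y = 5 cm, Ī = 100 cm⁴.
Centroid: ȳ = ΣA·y / ΣA = 8.95294 cm.
Transfer each piece to the centroidal x-axis using Ī + A·d² with d = y − 8.95294:
  flange: d = 1.64706 cm → contributes +81.5847 cm⁴
  web: d = -3.95294 cm → contributes +287.509 cm⁴
Total I = 369.094 cm⁴.
Radius of gyration: k = √(I/A) = √(369.094 / 40.8) = 3.00773 cm.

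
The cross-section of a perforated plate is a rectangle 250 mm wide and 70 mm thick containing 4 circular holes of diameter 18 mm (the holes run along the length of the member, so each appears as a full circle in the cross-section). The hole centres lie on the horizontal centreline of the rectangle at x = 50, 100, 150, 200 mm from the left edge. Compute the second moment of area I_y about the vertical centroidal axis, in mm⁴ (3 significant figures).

Decompose the section into non-overlapping parts with the origin at the bottom-left of its bounding rectangle.
Plate: 250 × 70, A = 17 500 mm², x = 125 mm, Ī = 91 145 833 mm⁴.
Hole 1 (subtracted): ⌀18, A = 254.47 mm², x = 50 mm, Ī = 5 153 mm⁴.
Hole 2 (subtracted): ⌀18, A = 254.47 mm², x = 100 mm, Ī = 5 153 mm⁴.
Hole 3 (subtracted): ⌀18, A = 254.47 mm², x = 150 mm, Ī = 5 153 mm⁴.
Hole 4 (subtracted): ⌀18, A = 254.47 mm², x = 200 mm, Ī = 5 153 mm⁴.
By symmetry the centroid is at mid-width, x̄ = 125 mm.
Transfer each piece to the vertical centroidal axis using Ī + A·d² with d = x − 125:
  plate: d = 0 mm → contributes +91 145 833 mm⁴
  hole 1: d = -75 mm → contributes −1 436 541 mm⁴
  hole 2: d = -25 mm → contributes −164 196 mm⁴
  hole 3: d = 25 mm → contributes −164 196 mm⁴
  hole 4: d = 75 mm → contributes −1 436 541 mm⁴
Total I = 87 944 359 mm⁴.

I_y ≈ 8.79 × 10⁷ mm⁴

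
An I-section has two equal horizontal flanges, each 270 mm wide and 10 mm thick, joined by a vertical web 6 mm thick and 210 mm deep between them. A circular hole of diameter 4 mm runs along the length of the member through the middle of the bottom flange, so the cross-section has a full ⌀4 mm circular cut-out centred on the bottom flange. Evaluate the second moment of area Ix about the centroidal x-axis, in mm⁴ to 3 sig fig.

Ix ≈ 6.99 × 10⁷ mm⁴

Split into non-overlapping primitives; take the origin at the lower-left of the bounding box.
Bottom flange: 270 × 10, A = 2 700 mm², y = 5 mm, Ī = 22 500 mm⁴.
Web: 6 × 210, A = 1 260 mm², y = 115 mm, Ī = 4 630 500 mm⁴.
Top flange: 270 × 10, A = 2 700 mm², y = 225 mm, Ī = 22 500 mm⁴.
Hole (subtracted): ⌀4, A = 12.566 mm², y = 5 mm, Ī = 12.566 mm⁴.
Centroid: ȳ = ΣA·y / ΣA = 115.21 mm.
Transfer each piece to the centroidal x-axis using Ī + A·d² with d = y − 115.21:
  bottom flange: d = -110.21 mm → contributes +32 816 136 mm⁴
  web: d = -0.20795 mm → contributes +4 630 554 mm⁴
  top flange: d = 109.79 mm → contributes +32 569 097 mm⁴
  hole: d = -110.21 mm → contributes −152 641 mm⁴
Total I = 69 863 147 mm⁴.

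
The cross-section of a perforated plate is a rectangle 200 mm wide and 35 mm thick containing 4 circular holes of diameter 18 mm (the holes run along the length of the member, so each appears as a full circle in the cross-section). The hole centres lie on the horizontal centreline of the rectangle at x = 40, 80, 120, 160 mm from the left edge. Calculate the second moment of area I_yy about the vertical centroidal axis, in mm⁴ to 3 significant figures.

Treat the section as a set of non-overlapping primitives; coordinates are from the bounding-box lower-left.
Plate: 200 × 35, A = 7 000 mm², x = 100 mm, Ī = 23 333 333 mm⁴.
Hole 1 (subtracted): ⌀18, A = 254.47 mm², x = 40 mm, Ī = 5 153 mm⁴.
Hole 2 (subtracted): ⌀18, A = 254.47 mm², x = 80 mm, Ī = 5 153 mm⁴.
Hole 3 (subtracted): ⌀18, A = 254.47 mm², x = 120 mm, Ī = 5 153 mm⁴.
Hole 4 (subtracted): ⌀18, A = 254.47 mm², x = 160 mm, Ī = 5 153 mm⁴.
By symmetry the centroid is at mid-width, x̄ = 100 mm.
Transfer each piece to the vertical centroidal axis using Ī + A·d² with d = x − 100:
  plate: d = 0 mm → contributes +23 333 333 mm⁴
  hole 1: d = -60 mm → contributes −921 241 mm⁴
  hole 2: d = -20 mm → contributes −106 941 mm⁴
  hole 3: d = 20 mm → contributes −106 941 mm⁴
  hole 4: d = 60 mm → contributes −921 241 mm⁴
Total I = 21 276 969 mm⁴.

I_yy ≈ 2.13 × 10⁷ mm⁴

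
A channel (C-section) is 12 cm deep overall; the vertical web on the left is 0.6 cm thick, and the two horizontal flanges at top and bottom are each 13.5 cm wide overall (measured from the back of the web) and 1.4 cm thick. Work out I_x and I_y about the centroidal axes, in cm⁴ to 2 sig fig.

Split into non-overlapping primitives; take the origin at the lower-left of the bounding box.
Web: 0.6 × 12, A = 7.2 cm², y = 6 cm, Ī = 86.4 cm⁴.
Top flange (beyond web): 12.9 × 1.4, A = 18.06 cm², y = 11.3 cm, Ī = 2.95 cm⁴.
Bottom flange (beyond web): 12.9 × 1.4, A = 18.06 cm², y = 0.7 cm, Ī = 2.95 cm⁴.
By symmetry the centroid is at mid-height, ȳ = 6 cm.
Transfer each piece to the centroidal x-axis using Ī + A·d² with d = y − 6:
  web: d = 0 cm → contributes +86.4 cm⁴
  top flange (beyond web): d = 5.3 cm → contributes +510.3 cm⁴
  bottom flange (beyond web): d = -5.3 cm → contributes +510.3 cm⁴
Total I = 1 107 cm⁴.
For the y-axis: x̄ = 5.928 cm.
Repeating about the centroidal y-axis gives I_y = 774.6 cm⁴.

I_x ≈ 1100 cm⁴, I_y ≈ 770 cm⁴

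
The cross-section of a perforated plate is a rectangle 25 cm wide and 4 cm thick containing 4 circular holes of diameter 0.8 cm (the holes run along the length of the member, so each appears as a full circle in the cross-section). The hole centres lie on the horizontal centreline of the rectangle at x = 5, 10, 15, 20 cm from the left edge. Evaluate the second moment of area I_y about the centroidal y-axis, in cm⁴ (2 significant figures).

I_y ≈ 5100 cm⁴

Treat the section as a set of non-overlapping primitives; coordinates are from the bounding-box lower-left.
Plate: 25 × 4, A = 100 cm², x = 12.5 cm, Ī = 5 208 cm⁴.
Hole 1 (subtracted): ⌀0.8, A = 0.5027 cm², x = 5 cm, Ī = 0.02011 cm⁴.
Hole 2 (subtracted): ⌀0.8, A = 0.5027 cm², x = 10 cm, Ī = 0.02011 cm⁴.
Hole 3 (subtracted): ⌀0.8, A = 0.5027 cm², x = 15 cm, Ī = 0.02011 cm⁴.
Hole 4 (subtracted): ⌀0.8, A = 0.5027 cm², x = 20 cm, Ī = 0.02011 cm⁴.
By symmetry the centroid is at mid-width, x̄ = 12.5 cm.
Transfer each piece to the centroidal y-axis using Ī + A·d² with d = x − 12.5:
  plate: d = 0 cm → contributes +5 208 cm⁴
  hole 1: d = -7.5 cm → contributes −28.29 cm⁴
  hole 2: d = -2.5 cm → contributes −3.162 cm⁴
  hole 3: d = 2.5 cm → contributes −3.162 cm⁴
  hole 4: d = 7.5 cm → contributes −28.29 cm⁴
Total I = 5 145 cm⁴.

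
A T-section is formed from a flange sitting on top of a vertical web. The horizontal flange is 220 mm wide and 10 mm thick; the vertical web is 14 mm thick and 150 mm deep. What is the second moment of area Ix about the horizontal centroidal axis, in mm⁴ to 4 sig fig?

Treat the section as a set of non-overlapping primitives; coordinates are from the bounding-box lower-left.
Flange: 220 × 10, A = 2 200 mm², y = 155 mm, Ī = 18333.3 mm⁴.
Web: 14 × 150, A = 2 100 mm², y = 75 mm, Ī = 3 937 500 mm⁴.
Centroid: ȳ = ΣA·y / ΣA = 115.93 mm.
Transfer each piece to the horizontal centroidal axis using Ī + A·d² with d = y − 115.93:
  flange: d = 39.0698 mm → contributes +3 376 516 mm⁴
  web: d = -40.9302 mm → contributes +7 455 596 mm⁴
Total I = 10 832 112 mm⁴.

Ix ≈ 1.083 × 10⁷ mm⁴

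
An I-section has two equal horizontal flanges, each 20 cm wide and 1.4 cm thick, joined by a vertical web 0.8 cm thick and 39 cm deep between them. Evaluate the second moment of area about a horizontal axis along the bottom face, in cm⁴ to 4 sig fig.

I_base ≈ 6.490 × 10⁴ cm⁴

Decompose the section into non-overlapping parts with the origin at the bottom-left of its bounding rectangle.
Bottom flange: 20 × 1.4, A = 28 cm², y = 0.7 cm, Ī = 4.57333 cm⁴.
Web: 0.8 × 39, A = 31.2 cm², y = 20.9 cm, Ī = 3954.6 cm⁴.
Top flange: 20 × 1.4, A = 28 cm², y = 41.1 cm, Ī = 4.57333 cm⁴.
Transfer each piece to the bottom edge using Ī + A·d² with d = y − 0:
  bottom flange: d = 0.7 cm → contributes +18.2933 cm⁴
  web: d = 20.9 cm → contributes +17583.1 cm⁴
  top flange: d = 41.1 cm → contributes +47302.5 cm⁴
Total I = 64903.8 cm⁴.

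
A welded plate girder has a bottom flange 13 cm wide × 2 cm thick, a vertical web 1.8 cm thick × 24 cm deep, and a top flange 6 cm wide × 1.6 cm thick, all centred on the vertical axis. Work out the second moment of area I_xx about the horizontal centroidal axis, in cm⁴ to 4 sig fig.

Split into non-overlapping primitives; take the origin at the lower-left of the bounding box.
Bottom plate: 13 × 2, A = 26 cm², y = 1 cm, Ī = 8.66667 cm⁴.
Web plate: 1.8 × 24, A = 43.2 cm², y = 14 cm, Ī = 2073.6 cm⁴.
Top plate: 6 × 1.6, A = 9.6 cm², y = 26.8 cm, Ī = 2.048 cm⁴.
Centroid: ȳ = ΣA·y / ΣA = 11.2701 cm.
Transfer each piece to the horizontal centroidal axis using Ī + A·d² with d = y − 11.2701:
  bottom plate: d = -10.2701 cm → contributes +2750.99 cm⁴
  web plate: d = 2.72995 cm → contributes +2395.55 cm⁴
  top plate: d = 15.5299 cm → contributes +2317.37 cm⁴
Total I = 7463.91 cm⁴.

I_xx ≈ 7464 cm⁴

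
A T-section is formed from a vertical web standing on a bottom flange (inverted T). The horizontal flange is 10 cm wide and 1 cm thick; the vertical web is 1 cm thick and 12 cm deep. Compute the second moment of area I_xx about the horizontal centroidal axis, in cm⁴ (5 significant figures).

Treat the section as a set of non-overlapping primitives; coordinates are from the bounding-box lower-left.
Flange: 10 × 1, A = 10 cm², y = 0.5 cm, Ī = 0.8333333 cm⁴.
Web: 1 × 12, A = 12 cm², y = 7 cm, Ī = 144 cm⁴.
Centroid: ȳ = ΣA·y / ΣA = 4.045455 cm.
Transfer each piece to the horizontal centroidal axis using Ī + A·d² with d = y − 4.045455:
  flange: d = -3.545455 cm → contributes +126.5358 cm⁴
  web: d = 2.954545 cm → contributes +248.7521 cm⁴
Total I = 375.2879 cm⁴.

I_xx ≈ 375.29 cm⁴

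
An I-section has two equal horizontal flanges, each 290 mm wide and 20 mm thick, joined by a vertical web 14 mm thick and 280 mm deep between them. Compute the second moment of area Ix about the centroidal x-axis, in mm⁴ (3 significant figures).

Ix ≈ 2.87 × 10⁸ mm⁴

Treat the section as a set of non-overlapping primitives; coordinates are from the bounding-box lower-left.
Bottom flange: 290 × 20, A = 5 800 mm², y = 10 mm, Ī = 193 333 mm⁴.
Web: 14 × 280, A = 3 920 mm², y = 160 mm, Ī = 25 610 667 mm⁴.
Top flange: 290 × 20, A = 5 800 mm², y = 310 mm, Ī = 193 333 mm⁴.
By symmetry the centroid is at mid-height, ȳ = 160 mm.
Transfer each piece to the centroidal x-axis using Ī + A·d² with d = y − 160:
  bottom flange: d = -150 mm → contributes +130 693 333 mm⁴
  web: d = 0 mm → contributes +25 610 667 mm⁴
  top flange: d = 150 mm → contributes +130 693 333 mm⁴
Total I = 286 997 333 mm⁴.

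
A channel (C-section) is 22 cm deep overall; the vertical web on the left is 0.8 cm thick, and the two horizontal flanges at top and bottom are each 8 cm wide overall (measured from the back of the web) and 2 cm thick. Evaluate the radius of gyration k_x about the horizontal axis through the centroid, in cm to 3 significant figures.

k_x ≈ 8.81 cm

Treat the section as a set of non-overlapping primitives; coordinates are from the bounding-box lower-left.
Web: 0.8 × 22, A = 17.6 cm², y = 11 cm, Ī = 709.87 cm⁴.
Top flange (beyond web): 7.2 × 2, A = 14.4 cm², y = 21 cm, Ī = 4.8 cm⁴.
Bottom flange (beyond web): 7.2 × 2, A = 14.4 cm², y = 1 cm, Ī = 4.8 cm⁴.
By symmetry the centroid is at mid-height, ȳ = 11 cm.
Transfer each piece to the horizontal axis through the centroid using Ī + A·d² with d = y − 11:
  web: d = 0 cm → contributes +709.87 cm⁴
  top flange (beyond web): d = 10 cm → contributes +1444.8 cm⁴
  bottom flange (beyond web): d = -10 cm → contributes +1444.8 cm⁴
Total I = 3599.5 cm⁴.
Radius of gyration: k = √(I/A) = √(3599.5 / 46.4) = 8.8077 cm.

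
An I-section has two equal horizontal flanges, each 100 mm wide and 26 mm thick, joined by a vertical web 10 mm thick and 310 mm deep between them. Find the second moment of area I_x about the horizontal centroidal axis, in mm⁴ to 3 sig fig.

Break the section into simple shapes (no overlaps), measuring from the bottom-left corner of the bounding box.
Bottom flange: 100 × 26, A = 2 600 mm², y = 13 mm, Ī = 146 467 mm⁴.
Web: 10 × 310, A = 3 100 mm², y = 181 mm, Ī = 24 825 833 mm⁴.
Top flange: 100 × 26, A = 2 600 mm², y = 349 mm, Ī = 146 467 mm⁴.
By symmetry the centroid is at mid-height, ȳ = 181 mm.
Transfer each piece to the horizontal centroidal axis using Ī + A·d² with d = y − 181:
  bottom flange: d = -168 mm → contributes +73 528 867 mm⁴
  web: d = 0 mm → contributes +24 825 833 mm⁴
  top flange: d = 168 mm → contributes +73 528 867 mm⁴
Total I = 171 883 567 mm⁴.

I_x ≈ 1.72 × 10⁸ mm⁴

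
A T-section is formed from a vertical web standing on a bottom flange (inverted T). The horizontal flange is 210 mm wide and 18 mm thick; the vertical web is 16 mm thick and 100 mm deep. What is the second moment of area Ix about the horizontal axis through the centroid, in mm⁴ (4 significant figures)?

Decompose the section into non-overlapping parts with the origin at the bottom-left of its bounding rectangle.
Flange: 210 × 18, A = 3 780 mm², y = 9 mm, Ī = 102 060 mm⁴.
Web: 16 × 100, A = 1 600 mm², y = 68 mm, Ī = 1 333 333 mm⁴.
Centroid: ȳ = ΣA·y / ΣA = 26.5465 mm.
Transfer each piece to the horizontal axis through the centroid using Ī + A·d² with d = y − 26.5465:
  flange: d = -17.5465 mm → contributes +1 265 841 mm⁴
  web: d = 41.4535 mm → contributes +4 082 766 mm⁴
Total I = 5 348 607 mm⁴.

Ix ≈ 5.349 × 10⁶ mm⁴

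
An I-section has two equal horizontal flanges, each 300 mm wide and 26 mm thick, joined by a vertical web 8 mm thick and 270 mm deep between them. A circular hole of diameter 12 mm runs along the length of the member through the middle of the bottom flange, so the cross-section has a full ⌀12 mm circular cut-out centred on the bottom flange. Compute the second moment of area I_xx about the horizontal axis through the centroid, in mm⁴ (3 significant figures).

I_xx ≈ 3.53 × 10⁸ mm⁴

Split into non-overlapping primitives; take the origin at the lower-left of the bounding box.
Bottom flange: 300 × 26, A = 7 800 mm², y = 13 mm, Ī = 439 400 mm⁴.
Web: 8 × 270, A = 2 160 mm², y = 161 mm, Ī = 13 122 000 mm⁴.
Top flange: 300 × 26, A = 7 800 mm², y = 309 mm, Ī = 439 400 mm⁴.
Hole (subtracted): ⌀12, A = 113.1 mm², y = 13 mm, Ī = 1017.9 mm⁴.
Centroid: ȳ = ΣA·y / ΣA = 161.95 mm.
Transfer each piece to the horizontal axis through the centroid using Ī + A·d² with d = y − 161.95:
  bottom flange: d = -148.95 mm → contributes +173 487 556 mm⁴
  web: d = -0.94852 mm → contributes +13 123 943 mm⁴
  top flange: d = 147.05 mm → contributes +169 107 679 mm⁴
  hole: d = -148.95 mm → contributes −2 510 157 mm⁴
Total I = 353 209 021 mm⁴.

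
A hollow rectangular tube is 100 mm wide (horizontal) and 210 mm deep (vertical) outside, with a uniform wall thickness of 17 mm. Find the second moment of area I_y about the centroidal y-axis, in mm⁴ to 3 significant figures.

Treat the section as a set of non-overlapping primitives; coordinates are from the bounding-box lower-left.
Outer rectangle: 100 × 210, A = 21 000 mm², x = 50 mm, Ī = 17 500 000 mm⁴.
Inner void (subtracted): 66 × 176, A = 11 616 mm², x = 50 mm, Ī = 4 216 608 mm⁴.
By symmetry the centroid is at mid-width, x̄ = 50 mm.
All pieces are centred on the centroidal y-axis, so I = ΣĪ (holes subtracted) = 13 283 392 mm⁴.

I_y ≈ 1.33 × 10⁷ mm⁴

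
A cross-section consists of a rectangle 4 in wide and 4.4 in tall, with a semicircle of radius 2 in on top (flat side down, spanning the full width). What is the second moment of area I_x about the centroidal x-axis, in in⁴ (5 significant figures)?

I_x ≈ 73.190 in⁴

Break the section into simple shapes (no overlaps), measuring from the bottom-left corner of the bounding box.
Rectangular body: 4 × 4.4, A = 17.6 in², y = 2.2 in, Ī = 28.39467 in⁴.
Semicircular cap: semicircle r = 2, A = 6.283185 in², y = 5.248826 in, Ī = 1.756111 in⁴.
Centroid: ȳ = ΣA·y / ΣA = 3.002085 in.
Transfer each piece to the centroidal x-axis using Ī + A·d² with d = y − 3.002085:
  rectangular body: d = -0.8020848 in → contributes +39.71745 in⁴
  semicircular cap: d = 2.246742 in → contributes +33.47267 in⁴
Total I = 73.19012 in⁴.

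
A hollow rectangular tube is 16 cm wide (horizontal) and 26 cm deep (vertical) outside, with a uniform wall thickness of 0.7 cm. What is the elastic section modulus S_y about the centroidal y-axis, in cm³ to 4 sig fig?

S_y ≈ 311.8 cm³

Break the section into simple shapes (no overlaps), measuring from the bottom-left corner of the bounding box.
Outer rectangle: 16 × 26, A = 416 cm², x = 8 cm, Ī = 8874.67 cm⁴.
Inner void (subtracted): 14.6 × 24.6, A = 359.16 cm², x = 8 cm, Ī = 6379.88 cm⁴.
By symmetry the centroid is at mid-width, x̄ = 8 cm.
All pieces are centred on the centroidal y-axis, so I = ΣĪ (holes subtracted) = 2494.79 cm⁴.
Extreme fibre distance c = 8 cm; S = I/c = 311.848 cm³.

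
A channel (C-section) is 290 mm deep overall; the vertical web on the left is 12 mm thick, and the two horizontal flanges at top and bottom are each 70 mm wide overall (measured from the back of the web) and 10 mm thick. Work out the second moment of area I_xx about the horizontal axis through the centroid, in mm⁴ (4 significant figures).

I_xx ≈ 4.713 × 10⁷ mm⁴

Split into non-overlapping primitives; take the origin at the lower-left of the bounding box.
Web: 12 × 290, A = 3 480 mm², y = 145 mm, Ī = 24 389 000 mm⁴.
Top flange (beyond web): 58 × 10, A = 580 mm², y = 285 mm, Ī = 4833.33 mm⁴.
Bottom flange (beyond web): 58 × 10, A = 580 mm², y = 5 mm, Ī = 4833.33 mm⁴.
By symmetry the centroid is at mid-height, ȳ = 145 mm.
Transfer each piece to the horizontal axis through the centroid using Ī + A·d² with d = y − 145:
  web: d = 0 mm → contributes +24 389 000 mm⁴
  top flange (beyond web): d = 140 mm → contributes +11 372 833 mm⁴
  bottom flange (beyond web): d = -140 mm → contributes +11 372 833 mm⁴
Total I = 47 134 667 mm⁴.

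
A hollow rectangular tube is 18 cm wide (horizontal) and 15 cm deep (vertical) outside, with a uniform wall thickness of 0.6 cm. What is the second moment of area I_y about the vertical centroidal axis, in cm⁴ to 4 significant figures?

Break the section into simple shapes (no overlaps), measuring from the bottom-left corner of the bounding box.
Outer rectangle: 18 × 15, A = 270 cm², x = 9 cm, Ī = 7 290 cm⁴.
Inner void (subtracted): 16.8 × 13.8, A = 231.84 cm², x = 9 cm, Ī = 5452.88 cm⁴.
By symmetry the centroid is at mid-width, x̄ = 9 cm.
All pieces are centred on the vertical centroidal axis, so I = ΣĪ (holes subtracted) = 1837.12 cm⁴.

I_y ≈ 1837 cm⁴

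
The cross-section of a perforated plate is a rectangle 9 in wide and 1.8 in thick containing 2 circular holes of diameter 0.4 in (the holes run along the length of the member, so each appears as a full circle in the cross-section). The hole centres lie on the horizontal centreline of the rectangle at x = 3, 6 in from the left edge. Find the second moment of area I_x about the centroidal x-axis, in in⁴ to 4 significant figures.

I_x ≈ 4.371 in⁴

Decompose the section into non-overlapping parts with the origin at the bottom-left of its bounding rectangle.
Plate: 9 × 1.8, A = 16.2 in², y = 0.9 in, Ī = 4.374 in⁴.
Hole 1 (subtracted): ⌀0.4, A = 0.125664 in², y = 0.9 in, Ī = 0.00125664 in⁴.
Hole 2 (subtracted): ⌀0.4, A = 0.125664 in², y = 0.9 in, Ī = 0.00125664 in⁴.
By symmetry the centroid is at mid-height, ȳ = 0.9 in.
All pieces are centred on the centroidal x-axis, so I = ΣĪ (holes subtracted) = 4.37149 in⁴.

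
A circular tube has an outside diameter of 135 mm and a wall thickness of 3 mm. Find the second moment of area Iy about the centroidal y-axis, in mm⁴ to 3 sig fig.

Iy ≈ 2.71 × 10⁶ mm⁴

Treat the section as a set of non-overlapping primitives; coordinates are from the bounding-box lower-left.
Outer circle: ⌀135, A = 14 314 mm², x = 67.5 mm, Ī = 16 304 406 mm⁴.
Bore (subtracted): ⌀129, A = 13 070 mm², x = 67.5 mm, Ī = 13 593 420 mm⁴.
By symmetry the centroid is at mid-width, x̄ = 67.5 mm.
All pieces are centred on the centroidal y-axis, so I = ΣĪ (holes subtracted) = 2 710 986 mm⁴.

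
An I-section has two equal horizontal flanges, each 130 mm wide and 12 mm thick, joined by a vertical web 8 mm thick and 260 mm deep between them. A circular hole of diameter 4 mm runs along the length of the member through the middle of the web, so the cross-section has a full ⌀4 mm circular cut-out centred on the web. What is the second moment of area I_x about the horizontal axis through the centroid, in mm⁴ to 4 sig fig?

I_x ≈ 6.946 × 10⁷ mm⁴

Split into non-overlapping primitives; take the origin at the lower-left of the bounding box.
Bottom flange: 130 × 12, A = 1 560 mm², y = 6 mm, Ī = 18 720 mm⁴.
Web: 8 × 260, A = 2 080 mm², y = 142 mm, Ī = 11 717 333 mm⁴.
Top flange: 130 × 12, A = 1 560 mm², y = 278 mm, Ī = 18 720 mm⁴.
Hole (subtracted): ⌀4, A = 12.5664 mm², y = 142 mm, Ī = 12.5664 mm⁴.
By symmetry the centroid is at mid-height, ȳ = 142 mm.
Transfer each piece to the horizontal axis through the centroid using Ī + A·d² with d = y − 142:
  bottom flange: d = -136 mm → contributes +28 872 480 mm⁴
  web: d = 0 mm → contributes +11 717 333 mm⁴
  top flange: d = 136 mm → contributes +28 872 480 mm⁴
  hole: d = 0 mm → contributes −12.5664 mm⁴
Total I = 69 462 281 mm⁴.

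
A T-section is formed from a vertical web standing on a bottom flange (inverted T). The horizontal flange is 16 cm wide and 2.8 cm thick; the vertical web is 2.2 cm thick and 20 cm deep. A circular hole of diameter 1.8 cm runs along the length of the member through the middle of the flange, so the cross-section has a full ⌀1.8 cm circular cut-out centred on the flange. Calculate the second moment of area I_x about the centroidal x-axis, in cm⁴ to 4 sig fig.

Break the section into simple shapes (no overlaps), measuring from the bottom-left corner of the bounding box.
Flange: 16 × 2.8, A = 44.8 cm², y = 1.4 cm, Ī = 29.2693 cm⁴.
Web: 2.2 × 20, A = 44 cm², y = 12.8 cm, Ī = 1466.67 cm⁴.
Hole (subtracted): ⌀1.8, A = 2.54469 cm², y = 1.4 cm, Ī = 0.5153 cm⁴.
Centroid: ȳ = ΣA·y / ΣA = 7.21529 cm.
Transfer each piece to the centroidal x-axis using Ī + A·d² with d = y − 7.21529:
  flange: d = -5.81529 cm → contributes +1544.3 cm⁴
  web: d = 5.58471 cm → contributes +2838.98 cm⁴
  hole: d = -5.81529 cm → contributes −86.5707 cm⁴
Total I = 4296.71 cm⁴.

I_x ≈ 4297 cm⁴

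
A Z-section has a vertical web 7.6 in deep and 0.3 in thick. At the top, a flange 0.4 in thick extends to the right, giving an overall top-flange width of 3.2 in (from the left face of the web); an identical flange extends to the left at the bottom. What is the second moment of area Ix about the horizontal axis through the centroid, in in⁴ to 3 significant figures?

Ix ≈ 41.1 in⁴

Split into non-overlapping primitives; take the origin at the lower-left of the bounding box.
Web: 0.3 × 7.6, A = 2.28 in², y = 3.8 in, Ī = 10.974 in⁴.
Top flange (beyond web): 2.9 × 0.4, A = 1.16 in², y = 7.4 in, Ī = 0.015467 in⁴.
Bottom flange (beyond web): 2.9 × 0.4, A = 1.16 in², y = 0.2 in, Ī = 0.015467 in⁴.
Centroid: ȳ = ΣA·y / ΣA = 3.8 in.
Transfer each piece to the horizontal axis through the centroid using Ī + A·d² with d = y − 3.8:
  web: d = 0 in → contributes +10.974 in⁴
  top flange (beyond web): d = 3.6 in → contributes +15.049 in⁴
  bottom flange (beyond web): d = -3.6 in → contributes +15.049 in⁴
Total I = 41.073 in⁴.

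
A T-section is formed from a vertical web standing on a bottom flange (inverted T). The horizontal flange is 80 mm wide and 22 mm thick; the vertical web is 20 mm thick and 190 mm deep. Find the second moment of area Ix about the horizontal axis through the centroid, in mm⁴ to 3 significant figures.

Ix ≈ 2.50 × 10⁷ mm⁴

Split into non-overlapping primitives; take the origin at the lower-left of the bounding box.
Flange: 80 × 22, A = 1 760 mm², y = 11 mm, Ī = 70 987 mm⁴.
Web: 20 × 190, A = 3 800 mm², y = 117 mm, Ī = 11 431 667 mm⁴.
Centroid: ȳ = ΣA·y / ΣA = 83.446 mm.
Transfer each piece to the horizontal axis through the centroid using Ī + A·d² with d = y − 83.446:
  flange: d = -72.446 mm → contributes +9 308 222 mm⁴
  web: d = 33.554 mm → contributes +15 709 965 mm⁴
Total I = 25 018 187 mm⁴.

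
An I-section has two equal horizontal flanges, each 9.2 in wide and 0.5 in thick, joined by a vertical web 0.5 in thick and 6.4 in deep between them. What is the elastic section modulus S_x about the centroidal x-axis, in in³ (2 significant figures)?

Break the section into simple shapes (no overlaps), measuring from the bottom-left corner of the bounding box.
Bottom flange: 9.2 × 0.5, A = 4.6 in², y = 0.25 in, Ī = 0.09583 in⁴.
Web: 0.5 × 6.4, A = 3.2 in², y = 3.7 in, Ī = 10.92 in⁴.
Top flange: 9.2 × 0.5, A = 4.6 in², y = 7.15 in, Ī = 0.09583 in⁴.
By symmetry the centroid is at mid-height, ȳ = 3.7 in.
Transfer each piece to the centroidal x-axis using Ī + A·d² with d = y − 3.7:
  bottom flange: d = -3.45 in → contributes +54.85 in⁴
  web: d = 0 in → contributes +10.92 in⁴
  top flange: d = 3.45 in → contributes +54.85 in⁴
Total I = 120.6 in⁴.
Extreme fibre distance c = 3.7 in; S = I/c = 32.6 in³.

S_x ≈ 33 in³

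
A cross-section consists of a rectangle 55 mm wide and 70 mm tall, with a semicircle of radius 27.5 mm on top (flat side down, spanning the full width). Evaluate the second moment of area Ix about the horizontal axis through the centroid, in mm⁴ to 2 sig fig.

Ix ≈ 3.6 × 10⁶ mm⁴

Treat the section as a set of non-overlapping primitives; coordinates are from the bounding-box lower-left.
Rectangular body: 55 × 70, A = 3 850 mm², y = 35 mm, Ī = 1 572 083 mm⁴.
Semicircular cap: semicircle r = 27.5, A = 1 188 mm², y = 81.67 mm, Ī = 62 772 mm⁴.
Centroid: ȳ = ΣA·y / ΣA = 46 mm.
Transfer each piece to the horizontal axis through the centroid using Ī + A·d² with d = y − 46:
  rectangular body: d = -11 mm → contributes +2 038 346 mm⁴
  semicircular cap: d = 35.67 mm → contributes +1 573 916 mm⁴
Total I = 3 612 262 mm⁴.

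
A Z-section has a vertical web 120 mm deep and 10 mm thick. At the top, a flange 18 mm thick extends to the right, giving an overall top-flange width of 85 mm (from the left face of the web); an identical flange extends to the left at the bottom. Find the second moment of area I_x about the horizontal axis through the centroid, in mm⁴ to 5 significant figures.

Break the section into simple shapes (no overlaps), measuring from the bottom-left corner of the bounding box.
Web: 10 × 120, A = 1 200 mm², y = 60 mm, Ī = 1 440 000 mm⁴.
Top flange (beyond web): 75 × 18, A = 1 350 mm², y = 111 mm, Ī = 36 450 mm⁴.
Bottom flange (beyond web): 75 × 18, A = 1 350 mm², y = 9 mm, Ī = 36 450 mm⁴.
Centroid: ȳ = ΣA·y / ΣA = 60 mm.
Transfer each piece to the horizontal axis through the centroid using Ī + A·d² with d = y − 60:
  web: d = 0 mm → contributes +1 440 000 mm⁴
  top flange (beyond web): d = 51 mm → contributes +3 547 800 mm⁴
  bottom flange (beyond web): d = -51 mm → contributes +3 547 800 mm⁴
Total I = 8 535 600 mm⁴.

I_x ≈ 8.5356 × 10⁶ mm⁴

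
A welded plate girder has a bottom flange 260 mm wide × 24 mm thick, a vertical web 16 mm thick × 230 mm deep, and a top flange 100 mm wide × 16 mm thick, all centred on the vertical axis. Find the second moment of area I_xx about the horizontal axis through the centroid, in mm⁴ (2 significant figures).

Decompose the section into non-overlapping parts with the origin at the bottom-left of its bounding rectangle.
Bottom plate: 260 × 24, A = 6 240 mm², y = 12 mm, Ī = 299 520 mm⁴.
Web plate: 16 × 230, A = 3 680 mm², y = 139 mm, Ī = 16 222 667 mm⁴.
Top plate: 100 × 16, A = 1 600 mm², y = 262 mm, Ī = 34 133 mm⁴.
Centroid: ȳ = ΣA·y / ΣA = 87.29 mm.
Transfer each piece to the horizontal axis through the centroid using Ī + A·d² with d = y − 87.29:
  bottom plate: d = -75.29 mm → contributes +35 673 051 mm⁴
  web plate: d = 51.71 mm → contributes +26 062 073 mm⁴
  top plate: d = 174.7 mm → contributes +48 870 936 mm⁴
Total I = 110 606 060 mm⁴.

I_xx ≈ 1.1 × 10⁸ mm⁴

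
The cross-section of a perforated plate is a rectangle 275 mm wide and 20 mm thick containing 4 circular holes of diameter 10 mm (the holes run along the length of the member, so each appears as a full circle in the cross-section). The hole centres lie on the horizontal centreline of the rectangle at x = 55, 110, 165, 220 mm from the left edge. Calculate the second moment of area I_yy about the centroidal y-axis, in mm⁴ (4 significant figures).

I_yy ≈ 3.347 × 10⁷ mm⁴

Treat the section as a set of non-overlapping primitives; coordinates are from the bounding-box lower-left.
Plate: 275 × 20, A = 5 500 mm², x = 137.5 mm, Ī = 34 661 458 mm⁴.
Hole 1 (subtracted): ⌀10, A = 78.5398 mm², x = 55 mm, Ī = 490.874 mm⁴.
Hole 2 (subtracted): ⌀10, A = 78.5398 mm², x = 110 mm, Ī = 490.874 mm⁴.
Hole 3 (subtracted): ⌀10, A = 78.5398 mm², x = 165 mm, Ī = 490.874 mm⁴.
Hole 4 (subtracted): ⌀10, A = 78.5398 mm², x = 220 mm, Ī = 490.874 mm⁴.
By symmetry the centroid is at mid-width, x̄ = 137.5 mm.
Transfer each piece to the centroidal y-axis using Ī + A·d² with d = x − 137.5:
  plate: d = 0 mm → contributes +34 661 458 mm⁴
  hole 1: d = -82.5 mm → contributes −535 052 mm⁴
  hole 2: d = -27.5 mm → contributes −59886.6 mm⁴
  hole 3: d = 27.5 mm → contributes −59886.6 mm⁴
  hole 4: d = 82.5 mm → contributes −535 052 mm⁴
Total I = 33 471 580 mm⁴.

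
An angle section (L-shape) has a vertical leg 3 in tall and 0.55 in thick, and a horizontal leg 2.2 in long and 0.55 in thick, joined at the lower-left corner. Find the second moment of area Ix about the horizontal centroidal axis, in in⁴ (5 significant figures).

Split into non-overlapping primitives; take the origin at the lower-left of the bounding box.
Vertical leg: 0.55 × 3, A = 1.65 in², y = 1.5 in, Ī = 1.2375 in⁴.
Horizontal leg (remainder): 1.65 × 0.55, A = 0.9075 in², y = 0.275 in, Ī = 0.02287656 in⁴.
Centroid: ȳ = ΣA·y / ΣA = 1.065323 in.
Transfer each piece to the horizontal centroidal axis using Ī + A·d² with d = y − 1.065323:
  vertical leg: d = 0.4346774 in → contributes +1.549258 in⁴
  horizontal leg (remainder): d = -0.7903226 in → contributes +0.5897099 in⁴
Total I = 2.138968 in⁴.

Ix ≈ 2.1390 in⁴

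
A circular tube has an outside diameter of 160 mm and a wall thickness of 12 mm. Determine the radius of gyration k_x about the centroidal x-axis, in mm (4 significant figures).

Split into non-overlapping primitives; take the origin at the lower-left of the bounding box.
Outer circle: ⌀160, A = 20106.2 mm², y = 80 mm, Ī = 32 169 909 mm⁴.
Bore (subtracted): ⌀136, A = 14526.7 mm², y = 80 mm, Ī = 16 792 893 mm⁴.
By symmetry the centroid is at mid-height, ȳ = 80 mm.
All pieces are centred on the centroidal x-axis, so I = ΣĪ (holes subtracted) = 15 377 015 mm⁴.
Radius of gyration: k = √(I/A) = √(15 377 015 / 5579.47) = 52.4976 mm.

k_x ≈ 52.50 mm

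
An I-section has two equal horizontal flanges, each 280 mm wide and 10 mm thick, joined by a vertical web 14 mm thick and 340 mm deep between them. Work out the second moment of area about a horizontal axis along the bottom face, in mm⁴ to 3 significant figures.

I_base ≈ 5.53 × 10⁸ mm⁴

Split into non-overlapping primitives; take the origin at the lower-left of the bounding box.
Bottom flange: 280 × 10, A = 2 800 mm², y = 5 mm, Ī = 23 333 mm⁴.
Web: 14 × 340, A = 4 760 mm², y = 180 mm, Ī = 45 854 667 mm⁴.
Top flange: 280 × 10, A = 2 800 mm², y = 355 mm, Ī = 23 333 mm⁴.
Transfer each piece to the base of the section using Ī + A·d² with d = y − 0:
  bottom flange: d = 5 mm → contributes +93 333 mm⁴
  web: d = 180 mm → contributes +200 078 667 mm⁴
  top flange: d = 355 mm → contributes +352 893 333 mm⁴
Total I = 553 065 333 mm⁴.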